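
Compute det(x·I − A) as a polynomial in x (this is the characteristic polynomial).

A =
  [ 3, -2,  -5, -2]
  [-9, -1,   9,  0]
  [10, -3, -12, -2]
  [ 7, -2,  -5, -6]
x^4 + 16*x^3 + 96*x^2 + 256*x + 256

Expanding det(x·I − A) (e.g. by cofactor expansion or by noting that A is similar to its Jordan form J, which has the same characteristic polynomial as A) gives
  χ_A(x) = x^4 + 16*x^3 + 96*x^2 + 256*x + 256
which factors as (x + 4)^4. The eigenvalues (with algebraic multiplicities) are λ = -4 with multiplicity 4.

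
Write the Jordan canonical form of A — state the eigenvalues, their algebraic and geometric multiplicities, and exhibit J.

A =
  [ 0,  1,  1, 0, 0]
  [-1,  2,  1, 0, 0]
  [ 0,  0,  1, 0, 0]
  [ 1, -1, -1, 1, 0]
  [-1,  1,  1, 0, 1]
J_2(1) ⊕ J_1(1) ⊕ J_1(1) ⊕ J_1(1)

The characteristic polynomial is
  det(x·I − A) = x^5 - 5*x^4 + 10*x^3 - 10*x^2 + 5*x - 1 = (x - 1)^5

Eigenvalues and multiplicities (the geometric multiplicity of λ is n − rank(A − λI), which equals the number of Jordan blocks for λ):
  λ = 1: algebraic multiplicity = 5, geometric multiplicity = 4

Determining the block sizes for each eigenvalue:
  λ = 1: 4 blocks summing to 5 forces exactly one block of size 2 and the rest size 1 → block sizes [2, 1, 1, 1]

Assembling the blocks gives a Jordan form
J =
  [1, 1, 0, 0, 0]
  [0, 1, 0, 0, 0]
  [0, 0, 1, 0, 0]
  [0, 0, 0, 1, 0]
  [0, 0, 0, 0, 1]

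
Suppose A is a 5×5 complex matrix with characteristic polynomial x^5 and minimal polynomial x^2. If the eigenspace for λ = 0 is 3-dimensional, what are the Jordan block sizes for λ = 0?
Block sizes for λ = 0: [2, 2, 1]

Step 1 — from the characteristic polynomial, algebraic multiplicity of λ = 0 is 5. From dim ker(A − (0)·I) = 3, there are exactly 3 Jordan blocks for λ = 0.
Step 2 — from the minimal polynomial, the factor (x − 0)^2 tells us the largest block for λ = 0 has size 2.
Step 3 — with total size 5, 3 blocks, and largest block 2, the block sizes (in nonincreasing order) are [2, 2, 1].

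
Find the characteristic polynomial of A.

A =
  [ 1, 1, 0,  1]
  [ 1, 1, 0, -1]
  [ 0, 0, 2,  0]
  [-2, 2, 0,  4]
x^4 - 8*x^3 + 24*x^2 - 32*x + 16

Expanding det(x·I − A) (e.g. by cofactor expansion or by noting that A is similar to its Jordan form J, which has the same characteristic polynomial as A) gives
  χ_A(x) = x^4 - 8*x^3 + 24*x^2 - 32*x + 16
which factors as (x - 2)^4. The eigenvalues (with algebraic multiplicities) are λ = 2 with multiplicity 4.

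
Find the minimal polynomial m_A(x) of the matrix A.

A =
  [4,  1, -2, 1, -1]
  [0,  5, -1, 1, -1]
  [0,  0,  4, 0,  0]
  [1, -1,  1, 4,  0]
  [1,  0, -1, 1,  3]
x^3 - 12*x^2 + 48*x - 64

The characteristic polynomial is χ_A(x) = (x - 4)^5, so the eigenvalues are known. The minimal polynomial is
  m_A(x) = Π_λ (x − λ)^{k_λ}
where k_λ is the size of the *largest* Jordan block for λ (equivalently, the smallest k with (A − λI)^k v = 0 for every generalised eigenvector v of λ).

  λ = 4: largest Jordan block has size 3, contributing (x − 4)^3

So m_A(x) = (x - 4)^3 = x^3 - 12*x^2 + 48*x - 64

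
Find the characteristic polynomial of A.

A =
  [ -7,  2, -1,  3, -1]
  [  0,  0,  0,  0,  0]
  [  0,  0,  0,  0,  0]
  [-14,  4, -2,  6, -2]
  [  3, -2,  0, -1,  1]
x^5

Expanding det(x·I − A) (e.g. by cofactor expansion or by noting that A is similar to its Jordan form J, which has the same characteristic polynomial as A) gives
  χ_A(x) = x^5
which factors as x^5. The eigenvalues (with algebraic multiplicities) are λ = 0 with multiplicity 5.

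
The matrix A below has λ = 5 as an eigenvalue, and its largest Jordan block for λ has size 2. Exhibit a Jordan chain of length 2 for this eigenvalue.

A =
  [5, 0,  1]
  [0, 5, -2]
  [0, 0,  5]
A Jordan chain for λ = 5 of length 2:
v_1 = (1, -2, 0)ᵀ
v_2 = (0, 0, 1)ᵀ

Let N = A − (5)·I. We want v_2 with N^2 v_2 = 0 but N^1 v_2 ≠ 0; then v_{j-1} := N · v_j for j = 2, …, 2.

Pick v_2 = (0, 0, 1)ᵀ.
Then v_1 = N · v_2 = (1, -2, 0)ᵀ.

Sanity check: (A − (5)·I) v_1 = (0, 0, 0)ᵀ = 0. ✓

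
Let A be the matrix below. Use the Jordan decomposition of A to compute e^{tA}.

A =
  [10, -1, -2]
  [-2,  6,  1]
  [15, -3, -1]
e^{tA} =
  [-3*t^2*exp(5*t)/2 + 5*t*exp(5*t) + exp(5*t), -t*exp(5*t), t^2*exp(5*t)/2 - 2*t*exp(5*t)]
  [3*t^2*exp(5*t)/2 - 2*t*exp(5*t), t*exp(5*t) + exp(5*t), -t^2*exp(5*t)/2 + t*exp(5*t)]
  [-9*t^2*exp(5*t)/2 + 15*t*exp(5*t), -3*t*exp(5*t), 3*t^2*exp(5*t)/2 - 6*t*exp(5*t) + exp(5*t)]

Strategy: write A = P · J · P⁻¹ where J is a Jordan canonical form, so e^{tA} = P · e^{tJ} · P⁻¹, and e^{tJ} can be computed block-by-block.

A has Jordan form
J =
  [5, 1, 0]
  [0, 5, 1]
  [0, 0, 5]
(up to reordering of blocks).

Per-block formulas:
  For a 3×3 Jordan block J_3(5): exp(t · J_3(5)) = e^(5t)·(I + t·N + (t^2/2)·N^2), where N is the 3×3 nilpotent shift.

After assembling e^{tJ} and conjugating by P, we get:

e^{tA} =
  [-3*t^2*exp(5*t)/2 + 5*t*exp(5*t) + exp(5*t), -t*exp(5*t), t^2*exp(5*t)/2 - 2*t*exp(5*t)]
  [3*t^2*exp(5*t)/2 - 2*t*exp(5*t), t*exp(5*t) + exp(5*t), -t^2*exp(5*t)/2 + t*exp(5*t)]
  [-9*t^2*exp(5*t)/2 + 15*t*exp(5*t), -3*t*exp(5*t), 3*t^2*exp(5*t)/2 - 6*t*exp(5*t) + exp(5*t)]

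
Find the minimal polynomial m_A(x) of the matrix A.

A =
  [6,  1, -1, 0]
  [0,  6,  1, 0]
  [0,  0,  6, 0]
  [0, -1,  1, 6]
x^3 - 18*x^2 + 108*x - 216

The characteristic polynomial is χ_A(x) = (x - 6)^4, so the eigenvalues are known. The minimal polynomial is
  m_A(x) = Π_λ (x − λ)^{k_λ}
where k_λ is the size of the *largest* Jordan block for λ (equivalently, the smallest k with (A − λI)^k v = 0 for every generalised eigenvector v of λ).

  λ = 6: largest Jordan block has size 3, contributing (x − 6)^3

So m_A(x) = (x - 6)^3 = x^3 - 18*x^2 + 108*x - 216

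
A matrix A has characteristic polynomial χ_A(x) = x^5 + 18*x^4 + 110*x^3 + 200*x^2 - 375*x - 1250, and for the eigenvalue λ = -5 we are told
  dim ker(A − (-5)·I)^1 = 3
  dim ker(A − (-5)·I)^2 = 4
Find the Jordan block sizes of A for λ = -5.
Block sizes for λ = -5: [2, 1, 1]

From the dimensions of kernels of powers, the number of Jordan blocks of size at least j is d_j − d_{j−1} where d_j = dim ker(N^j) (with d_0 = 0). Computing the differences gives [3, 1].
The number of blocks of size exactly k is (#blocks of size ≥ k) − (#blocks of size ≥ k + 1), so the partition is: 2 block(s) of size 1, 1 block(s) of size 2.
In nonincreasing order the block sizes are [2, 1, 1].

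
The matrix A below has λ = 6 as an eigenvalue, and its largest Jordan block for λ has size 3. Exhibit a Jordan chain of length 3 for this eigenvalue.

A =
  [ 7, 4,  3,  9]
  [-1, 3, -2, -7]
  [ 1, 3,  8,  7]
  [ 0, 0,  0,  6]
A Jordan chain for λ = 6 of length 3:
v_1 = (1, -1, 1, 0)ᵀ
v_2 = (4, -3, 3, 0)ᵀ
v_3 = (0, 1, 0, 0)ᵀ

Let N = A − (6)·I. We want v_3 with N^3 v_3 = 0 but N^2 v_3 ≠ 0; then v_{j-1} := N · v_j for j = 3, …, 2.

Pick v_3 = (0, 1, 0, 0)ᵀ.
Then v_2 = N · v_3 = (4, -3, 3, 0)ᵀ.
Then v_1 = N · v_2 = (1, -1, 1, 0)ᵀ.

Sanity check: (A − (6)·I) v_1 = (0, 0, 0, 0)ᵀ = 0. ✓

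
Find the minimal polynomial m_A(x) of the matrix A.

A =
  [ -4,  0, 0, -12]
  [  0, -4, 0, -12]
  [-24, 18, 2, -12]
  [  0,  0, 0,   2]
x^2 + 2*x - 8

The characteristic polynomial is χ_A(x) = (x - 2)^2*(x + 4)^2, so the eigenvalues are known. The minimal polynomial is
  m_A(x) = Π_λ (x − λ)^{k_λ}
where k_λ is the size of the *largest* Jordan block for λ (equivalently, the smallest k with (A − λI)^k v = 0 for every generalised eigenvector v of λ).

  λ = -4: largest Jordan block has size 1, contributing (x + 4)
  λ = 2: largest Jordan block has size 1, contributing (x − 2)

So m_A(x) = (x - 2)*(x + 4) = x^2 + 2*x - 8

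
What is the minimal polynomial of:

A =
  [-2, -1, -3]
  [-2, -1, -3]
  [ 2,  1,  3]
x^2

The characteristic polynomial is χ_A(x) = x^3, so the eigenvalues are known. The minimal polynomial is
  m_A(x) = Π_λ (x − λ)^{k_λ}
where k_λ is the size of the *largest* Jordan block for λ (equivalently, the smallest k with (A − λI)^k v = 0 for every generalised eigenvector v of λ).

  λ = 0: largest Jordan block has size 2, contributing (x − 0)^2

So m_A(x) = x^2 = x^2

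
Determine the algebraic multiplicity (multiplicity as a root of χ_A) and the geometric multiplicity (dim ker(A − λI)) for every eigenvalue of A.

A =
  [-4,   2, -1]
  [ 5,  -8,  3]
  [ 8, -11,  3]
λ = -3: alg = 3, geom = 1

Step 1 — factor the characteristic polynomial to read off the algebraic multiplicities:
  χ_A(x) = (x + 3)^3

Step 2 — compute geometric multiplicities via the rank-nullity identity g(λ) = n − rank(A − λI):
  rank(A − (-3)·I) = 2, so dim ker(A − (-3)·I) = n − 2 = 1

Summary:
  λ = -3: algebraic multiplicity = 3, geometric multiplicity = 1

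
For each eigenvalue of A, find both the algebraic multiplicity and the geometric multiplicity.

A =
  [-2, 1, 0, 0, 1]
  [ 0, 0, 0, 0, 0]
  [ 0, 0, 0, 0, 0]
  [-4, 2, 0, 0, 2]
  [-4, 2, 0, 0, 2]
λ = 0: alg = 5, geom = 4

Step 1 — factor the characteristic polynomial to read off the algebraic multiplicities:
  χ_A(x) = x^5

Step 2 — compute geometric multiplicities via the rank-nullity identity g(λ) = n − rank(A − λI):
  rank(A − (0)·I) = 1, so dim ker(A − (0)·I) = n − 1 = 4

Summary:
  λ = 0: algebraic multiplicity = 5, geometric multiplicity = 4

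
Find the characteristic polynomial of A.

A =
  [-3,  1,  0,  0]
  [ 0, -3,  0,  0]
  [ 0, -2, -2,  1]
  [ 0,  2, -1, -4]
x^4 + 12*x^3 + 54*x^2 + 108*x + 81

Expanding det(x·I − A) (e.g. by cofactor expansion or by noting that A is similar to its Jordan form J, which has the same characteristic polynomial as A) gives
  χ_A(x) = x^4 + 12*x^3 + 54*x^2 + 108*x + 81
which factors as (x + 3)^4. The eigenvalues (with algebraic multiplicities) are λ = -3 with multiplicity 4.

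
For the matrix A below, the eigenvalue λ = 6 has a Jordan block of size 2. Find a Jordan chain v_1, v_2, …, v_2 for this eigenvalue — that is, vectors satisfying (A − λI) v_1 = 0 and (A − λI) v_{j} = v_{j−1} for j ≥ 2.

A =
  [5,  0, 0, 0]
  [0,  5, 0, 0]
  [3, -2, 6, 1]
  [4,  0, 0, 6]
A Jordan chain for λ = 6 of length 2:
v_1 = (0, 0, 1, 0)ᵀ
v_2 = (0, 0, 0, 1)ᵀ

Let N = A − (6)·I. We want v_2 with N^2 v_2 = 0 but N^1 v_2 ≠ 0; then v_{j-1} := N · v_j for j = 2, …, 2.

Pick v_2 = (0, 0, 0, 1)ᵀ.
Then v_1 = N · v_2 = (0, 0, 1, 0)ᵀ.

Sanity check: (A − (6)·I) v_1 = (0, 0, 0, 0)ᵀ = 0. ✓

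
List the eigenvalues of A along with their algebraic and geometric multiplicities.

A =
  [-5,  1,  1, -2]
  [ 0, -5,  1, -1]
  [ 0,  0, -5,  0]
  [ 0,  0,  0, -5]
λ = -5: alg = 4, geom = 2

Step 1 — factor the characteristic polynomial to read off the algebraic multiplicities:
  χ_A(x) = (x + 5)^4

Step 2 — compute geometric multiplicities via the rank-nullity identity g(λ) = n − rank(A − λI):
  rank(A − (-5)·I) = 2, so dim ker(A − (-5)·I) = n − 2 = 2

Summary:
  λ = -5: algebraic multiplicity = 4, geometric multiplicity = 2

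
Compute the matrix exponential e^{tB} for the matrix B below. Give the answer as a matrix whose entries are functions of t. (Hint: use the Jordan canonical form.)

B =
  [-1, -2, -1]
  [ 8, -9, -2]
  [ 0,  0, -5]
e^{tB} =
  [4*t*exp(-5*t) + exp(-5*t), -2*t*exp(-5*t), -t*exp(-5*t)]
  [8*t*exp(-5*t), -4*t*exp(-5*t) + exp(-5*t), -2*t*exp(-5*t)]
  [0, 0, exp(-5*t)]

Strategy: write B = P · J · P⁻¹ where J is a Jordan canonical form, so e^{tB} = P · e^{tJ} · P⁻¹, and e^{tJ} can be computed block-by-block.

B has Jordan form
J =
  [-5,  1,  0]
  [ 0, -5,  0]
  [ 0,  0, -5]
(up to reordering of blocks).

Per-block formulas:
  For a 1×1 block at λ = -5: exp(t · [-5]) = [e^(-5t)].
  For a 2×2 Jordan block J_2(-5): exp(t · J_2(-5)) = e^(-5t)·(I + t·N), where N is the 2×2 nilpotent shift.

After assembling e^{tJ} and conjugating by P, we get:

e^{tB} =
  [4*t*exp(-5*t) + exp(-5*t), -2*t*exp(-5*t), -t*exp(-5*t)]
  [8*t*exp(-5*t), -4*t*exp(-5*t) + exp(-5*t), -2*t*exp(-5*t)]
  [0, 0, exp(-5*t)]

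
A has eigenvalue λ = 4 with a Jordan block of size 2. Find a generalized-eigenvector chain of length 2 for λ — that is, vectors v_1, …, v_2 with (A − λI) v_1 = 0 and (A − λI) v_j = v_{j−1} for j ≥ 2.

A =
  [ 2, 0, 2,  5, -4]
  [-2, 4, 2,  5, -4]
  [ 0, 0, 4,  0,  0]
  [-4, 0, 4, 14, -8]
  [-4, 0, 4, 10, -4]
A Jordan chain for λ = 4 of length 2:
v_1 = (-2, -2, 0, -4, -4)ᵀ
v_2 = (1, 0, 0, 0, 0)ᵀ

Let N = A − (4)·I. We want v_2 with N^2 v_2 = 0 but N^1 v_2 ≠ 0; then v_{j-1} := N · v_j for j = 2, …, 2.

Pick v_2 = (1, 0, 0, 0, 0)ᵀ.
Then v_1 = N · v_2 = (-2, -2, 0, -4, -4)ᵀ.

Sanity check: (A − (4)·I) v_1 = (0, 0, 0, 0, 0)ᵀ = 0. ✓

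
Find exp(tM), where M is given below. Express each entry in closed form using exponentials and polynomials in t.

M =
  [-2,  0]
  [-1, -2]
e^{tM} =
  [exp(-2*t), 0]
  [-t*exp(-2*t), exp(-2*t)]

Strategy: write M = P · J · P⁻¹ where J is a Jordan canonical form, so e^{tM} = P · e^{tJ} · P⁻¹, and e^{tJ} can be computed block-by-block.

M has Jordan form
J =
  [-2,  1]
  [ 0, -2]
(up to reordering of blocks).

Per-block formulas:
  For a 2×2 Jordan block J_2(-2): exp(t · J_2(-2)) = e^(-2t)·(I + t·N), where N is the 2×2 nilpotent shift.

After assembling e^{tJ} and conjugating by P, we get:

e^{tM} =
  [exp(-2*t), 0]
  [-t*exp(-2*t), exp(-2*t)]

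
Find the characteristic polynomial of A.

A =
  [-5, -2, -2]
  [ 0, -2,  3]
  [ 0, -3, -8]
x^3 + 15*x^2 + 75*x + 125

Expanding det(x·I − A) (e.g. by cofactor expansion or by noting that A is similar to its Jordan form J, which has the same characteristic polynomial as A) gives
  χ_A(x) = x^3 + 15*x^2 + 75*x + 125
which factors as (x + 5)^3. The eigenvalues (with algebraic multiplicities) are λ = -5 with multiplicity 3.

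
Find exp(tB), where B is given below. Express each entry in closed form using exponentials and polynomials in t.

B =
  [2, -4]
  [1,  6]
e^{tB} =
  [-2*t*exp(4*t) + exp(4*t), -4*t*exp(4*t)]
  [t*exp(4*t), 2*t*exp(4*t) + exp(4*t)]

Strategy: write B = P · J · P⁻¹ where J is a Jordan canonical form, so e^{tB} = P · e^{tJ} · P⁻¹, and e^{tJ} can be computed block-by-block.

B has Jordan form
J =
  [4, 1]
  [0, 4]
(up to reordering of blocks).

Per-block formulas:
  For a 2×2 Jordan block J_2(4): exp(t · J_2(4)) = e^(4t)·(I + t·N), where N is the 2×2 nilpotent shift.

After assembling e^{tJ} and conjugating by P, we get:

e^{tB} =
  [-2*t*exp(4*t) + exp(4*t), -4*t*exp(4*t)]
  [t*exp(4*t), 2*t*exp(4*t) + exp(4*t)]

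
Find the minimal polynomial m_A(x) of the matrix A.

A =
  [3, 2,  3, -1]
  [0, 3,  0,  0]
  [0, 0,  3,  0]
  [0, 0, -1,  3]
x^3 - 9*x^2 + 27*x - 27

The characteristic polynomial is χ_A(x) = (x - 3)^4, so the eigenvalues are known. The minimal polynomial is
  m_A(x) = Π_λ (x − λ)^{k_λ}
where k_λ is the size of the *largest* Jordan block for λ (equivalently, the smallest k with (A − λI)^k v = 0 for every generalised eigenvector v of λ).

  λ = 3: largest Jordan block has size 3, contributing (x − 3)^3

So m_A(x) = (x - 3)^3 = x^3 - 9*x^2 + 27*x - 27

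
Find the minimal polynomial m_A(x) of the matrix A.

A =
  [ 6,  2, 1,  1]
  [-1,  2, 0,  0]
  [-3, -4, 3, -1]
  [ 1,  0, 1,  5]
x^3 - 12*x^2 + 48*x - 64

The characteristic polynomial is χ_A(x) = (x - 4)^4, so the eigenvalues are known. The minimal polynomial is
  m_A(x) = Π_λ (x − λ)^{k_λ}
where k_λ is the size of the *largest* Jordan block for λ (equivalently, the smallest k with (A − λI)^k v = 0 for every generalised eigenvector v of λ).

  λ = 4: largest Jordan block has size 3, contributing (x − 4)^3

So m_A(x) = (x - 4)^3 = x^3 - 12*x^2 + 48*x - 64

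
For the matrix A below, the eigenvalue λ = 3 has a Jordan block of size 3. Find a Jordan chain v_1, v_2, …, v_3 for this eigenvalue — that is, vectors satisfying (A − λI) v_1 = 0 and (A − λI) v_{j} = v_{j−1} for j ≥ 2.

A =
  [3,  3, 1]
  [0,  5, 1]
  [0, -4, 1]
A Jordan chain for λ = 3 of length 3:
v_1 = (2, 0, 0)ᵀ
v_2 = (3, 2, -4)ᵀ
v_3 = (0, 1, 0)ᵀ

Let N = A − (3)·I. We want v_3 with N^3 v_3 = 0 but N^2 v_3 ≠ 0; then v_{j-1} := N · v_j for j = 3, …, 2.

Pick v_3 = (0, 1, 0)ᵀ.
Then v_2 = N · v_3 = (3, 2, -4)ᵀ.
Then v_1 = N · v_2 = (2, 0, 0)ᵀ.

Sanity check: (A − (3)·I) v_1 = (0, 0, 0)ᵀ = 0. ✓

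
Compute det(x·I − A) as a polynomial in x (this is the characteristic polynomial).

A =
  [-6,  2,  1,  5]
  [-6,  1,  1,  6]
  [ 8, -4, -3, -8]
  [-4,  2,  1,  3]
x^4 + 5*x^3 + 9*x^2 + 7*x + 2

Expanding det(x·I − A) (e.g. by cofactor expansion or by noting that A is similar to its Jordan form J, which has the same characteristic polynomial as A) gives
  χ_A(x) = x^4 + 5*x^3 + 9*x^2 + 7*x + 2
which factors as (x + 1)^3*(x + 2). The eigenvalues (with algebraic multiplicities) are λ = -2 with multiplicity 1, λ = -1 with multiplicity 3.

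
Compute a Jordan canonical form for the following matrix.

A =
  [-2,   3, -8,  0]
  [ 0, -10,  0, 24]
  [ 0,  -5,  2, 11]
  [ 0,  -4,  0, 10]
J_2(-2) ⊕ J_2(2)

The characteristic polynomial is
  det(x·I − A) = x^4 - 8*x^2 + 16 = (x - 2)^2*(x + 2)^2

Eigenvalues and multiplicities (the geometric multiplicity of λ is n − rank(A − λI), which equals the number of Jordan blocks for λ):
  λ = -2: algebraic multiplicity = 2, geometric multiplicity = 1
  λ = 2: algebraic multiplicity = 2, geometric multiplicity = 1

Determining the block sizes for each eigenvalue:
  λ = -2: one block (gm = 1), so the single block has size am = 2 → block sizes [2]
  λ = 2: one block (gm = 1), so the single block has size am = 2 → block sizes [2]

Assembling the blocks gives a Jordan form
J =
  [-2,  1, 0, 0]
  [ 0, -2, 0, 0]
  [ 0,  0, 2, 1]
  [ 0,  0, 0, 2]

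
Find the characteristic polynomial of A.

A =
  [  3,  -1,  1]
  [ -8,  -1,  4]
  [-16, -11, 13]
x^3 - 15*x^2 + 75*x - 125

Expanding det(x·I − A) (e.g. by cofactor expansion or by noting that A is similar to its Jordan form J, which has the same characteristic polynomial as A) gives
  χ_A(x) = x^3 - 15*x^2 + 75*x - 125
which factors as (x - 5)^3. The eigenvalues (with algebraic multiplicities) are λ = 5 with multiplicity 3.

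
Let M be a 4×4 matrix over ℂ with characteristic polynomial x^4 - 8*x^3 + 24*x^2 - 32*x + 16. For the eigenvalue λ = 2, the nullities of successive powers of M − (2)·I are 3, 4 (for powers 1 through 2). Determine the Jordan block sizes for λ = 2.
Block sizes for λ = 2: [2, 1, 1]

From the dimensions of kernels of powers, the number of Jordan blocks of size at least j is d_j − d_{j−1} where d_j = dim ker(N^j) (with d_0 = 0). Computing the differences gives [3, 1].
The number of blocks of size exactly k is (#blocks of size ≥ k) − (#blocks of size ≥ k + 1), so the partition is: 2 block(s) of size 1, 1 block(s) of size 2.
In nonincreasing order the block sizes are [2, 1, 1].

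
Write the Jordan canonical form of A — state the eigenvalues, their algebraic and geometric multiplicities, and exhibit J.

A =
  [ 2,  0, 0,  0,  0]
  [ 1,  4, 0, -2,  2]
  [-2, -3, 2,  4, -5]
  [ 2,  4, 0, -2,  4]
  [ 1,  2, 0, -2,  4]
J_2(2) ⊕ J_2(2) ⊕ J_1(2)

The characteristic polynomial is
  det(x·I − A) = x^5 - 10*x^4 + 40*x^3 - 80*x^2 + 80*x - 32 = (x - 2)^5

Eigenvalues and multiplicities (the geometric multiplicity of λ is n − rank(A − λI), which equals the number of Jordan blocks for λ):
  λ = 2: algebraic multiplicity = 5, geometric multiplicity = 3

Determining the block sizes for each eigenvalue:
  λ = 2: with am = 5 and gm = 3, the partition is not yet determined (e.g. several partitions of 5 into 3 parts exist). Let N = A − (2)·I. Computing rank(N^1) = 2, rank(N^2) = 0; the number of blocks of size ≥ j is rank(N^{j−1}) − rank(N^j), giving [3, 2]. So we have 2 block(s) of size 2, 1 block(s) of size 1 → block sizes [2, 2, 1]

Assembling the blocks gives a Jordan form
J =
  [2, 1, 0, 0, 0]
  [0, 2, 0, 0, 0]
  [0, 0, 2, 1, 0]
  [0, 0, 0, 2, 0]
  [0, 0, 0, 0, 2]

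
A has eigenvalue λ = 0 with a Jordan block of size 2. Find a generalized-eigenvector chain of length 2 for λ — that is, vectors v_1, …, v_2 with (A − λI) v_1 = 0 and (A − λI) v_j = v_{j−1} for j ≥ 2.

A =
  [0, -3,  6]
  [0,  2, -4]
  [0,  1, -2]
A Jordan chain for λ = 0 of length 2:
v_1 = (-3, 2, 1)ᵀ
v_2 = (0, 1, 0)ᵀ

Let N = A − (0)·I. We want v_2 with N^2 v_2 = 0 but N^1 v_2 ≠ 0; then v_{j-1} := N · v_j for j = 2, …, 2.

Pick v_2 = (0, 1, 0)ᵀ.
Then v_1 = N · v_2 = (-3, 2, 1)ᵀ.

Sanity check: (A − (0)·I) v_1 = (0, 0, 0)ᵀ = 0. ✓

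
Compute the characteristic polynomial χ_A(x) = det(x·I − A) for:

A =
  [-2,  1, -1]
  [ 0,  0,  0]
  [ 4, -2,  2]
x^3

Expanding det(x·I − A) (e.g. by cofactor expansion or by noting that A is similar to its Jordan form J, which has the same characteristic polynomial as A) gives
  χ_A(x) = x^3
which factors as x^3. The eigenvalues (with algebraic multiplicities) are λ = 0 with multiplicity 3.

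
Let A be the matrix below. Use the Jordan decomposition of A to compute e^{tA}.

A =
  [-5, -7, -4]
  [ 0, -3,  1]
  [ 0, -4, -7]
e^{tA} =
  [exp(-5*t), t^2*exp(-5*t) - 7*t*exp(-5*t), t^2*exp(-5*t)/2 - 4*t*exp(-5*t)]
  [0, 2*t*exp(-5*t) + exp(-5*t), t*exp(-5*t)]
  [0, -4*t*exp(-5*t), -2*t*exp(-5*t) + exp(-5*t)]

Strategy: write A = P · J · P⁻¹ where J is a Jordan canonical form, so e^{tA} = P · e^{tJ} · P⁻¹, and e^{tJ} can be computed block-by-block.

A has Jordan form
J =
  [-5,  1,  0]
  [ 0, -5,  1]
  [ 0,  0, -5]
(up to reordering of blocks).

Per-block formulas:
  For a 3×3 Jordan block J_3(-5): exp(t · J_3(-5)) = e^(-5t)·(I + t·N + (t^2/2)·N^2), where N is the 3×3 nilpotent shift.

After assembling e^{tJ} and conjugating by P, we get:

e^{tA} =
  [exp(-5*t), t^2*exp(-5*t) - 7*t*exp(-5*t), t^2*exp(-5*t)/2 - 4*t*exp(-5*t)]
  [0, 2*t*exp(-5*t) + exp(-5*t), t*exp(-5*t)]
  [0, -4*t*exp(-5*t), -2*t*exp(-5*t) + exp(-5*t)]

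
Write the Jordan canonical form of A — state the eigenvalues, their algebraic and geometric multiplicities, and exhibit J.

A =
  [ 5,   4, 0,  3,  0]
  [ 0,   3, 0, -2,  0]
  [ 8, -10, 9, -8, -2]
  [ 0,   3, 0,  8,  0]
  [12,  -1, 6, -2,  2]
J_2(5) ⊕ J_1(5) ⊕ J_1(6) ⊕ J_1(6)

The characteristic polynomial is
  det(x·I − A) = x^5 - 27*x^4 + 291*x^3 - 1565*x^2 + 4200*x - 4500 = (x - 6)^2*(x - 5)^3

Eigenvalues and multiplicities (the geometric multiplicity of λ is n − rank(A − λI), which equals the number of Jordan blocks for λ):
  λ = 5: algebraic multiplicity = 3, geometric multiplicity = 2
  λ = 6: algebraic multiplicity = 2, geometric multiplicity = 2

Determining the block sizes for each eigenvalue:
  λ = 5: 2 blocks summing to 3 forces exactly one block of size 2 and the rest size 1 → block sizes [2, 1]
  λ = 6: gm = am = 2, so every block has size 1 → block sizes [1, 1]

Assembling the blocks gives a Jordan form
J =
  [5, 1, 0, 0, 0]
  [0, 5, 0, 0, 0]
  [0, 0, 5, 0, 0]
  [0, 0, 0, 6, 0]
  [0, 0, 0, 0, 6]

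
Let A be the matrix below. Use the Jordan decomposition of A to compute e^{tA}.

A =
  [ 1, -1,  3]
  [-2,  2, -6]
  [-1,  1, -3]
e^{tA} =
  [t + 1, -t, 3*t]
  [-2*t, 2*t + 1, -6*t]
  [-t, t, 1 - 3*t]

Strategy: write A = P · J · P⁻¹ where J is a Jordan canonical form, so e^{tA} = P · e^{tJ} · P⁻¹, and e^{tJ} can be computed block-by-block.

A has Jordan form
J =
  [0, 1, 0]
  [0, 0, 0]
  [0, 0, 0]
(up to reordering of blocks).

Per-block formulas:
  For a 2×2 Jordan block J_2(0): exp(t · J_2(0)) = e^(0t)·(I + t·N), where N is the 2×2 nilpotent shift.
  For a 1×1 block at λ = 0: exp(t · [0]) = [e^(0t)].

After assembling e^{tJ} and conjugating by P, we get:

e^{tA} =
  [t + 1, -t, 3*t]
  [-2*t, 2*t + 1, -6*t]
  [-t, t, 1 - 3*t]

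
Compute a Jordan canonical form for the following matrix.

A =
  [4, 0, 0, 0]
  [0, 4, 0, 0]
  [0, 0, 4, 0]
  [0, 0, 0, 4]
J_1(4) ⊕ J_1(4) ⊕ J_1(4) ⊕ J_1(4)

The characteristic polynomial is
  det(x·I − A) = x^4 - 16*x^3 + 96*x^2 - 256*x + 256 = (x - 4)^4

Eigenvalues and multiplicities (the geometric multiplicity of λ is n − rank(A − λI), which equals the number of Jordan blocks for λ):
  λ = 4: algebraic multiplicity = 4, geometric multiplicity = 4

Determining the block sizes for each eigenvalue:
  λ = 4: gm = am = 4, so every block has size 1 → block sizes [1, 1, 1, 1]

Assembling the blocks gives a Jordan form
J =
  [4, 0, 0, 0]
  [0, 4, 0, 0]
  [0, 0, 4, 0]
  [0, 0, 0, 4]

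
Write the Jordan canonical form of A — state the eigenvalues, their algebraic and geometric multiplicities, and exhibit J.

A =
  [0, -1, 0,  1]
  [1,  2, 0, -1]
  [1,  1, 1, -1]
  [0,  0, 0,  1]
J_2(1) ⊕ J_1(1) ⊕ J_1(1)

The characteristic polynomial is
  det(x·I − A) = x^4 - 4*x^3 + 6*x^2 - 4*x + 1 = (x - 1)^4

Eigenvalues and multiplicities (the geometric multiplicity of λ is n − rank(A − λI), which equals the number of Jordan blocks for λ):
  λ = 1: algebraic multiplicity = 4, geometric multiplicity = 3

Determining the block sizes for each eigenvalue:
  λ = 1: 3 blocks summing to 4 forces exactly one block of size 2 and the rest size 1 → block sizes [2, 1, 1]

Assembling the blocks gives a Jordan form
J =
  [1, 1, 0, 0]
  [0, 1, 0, 0]
  [0, 0, 1, 0]
  [0, 0, 0, 1]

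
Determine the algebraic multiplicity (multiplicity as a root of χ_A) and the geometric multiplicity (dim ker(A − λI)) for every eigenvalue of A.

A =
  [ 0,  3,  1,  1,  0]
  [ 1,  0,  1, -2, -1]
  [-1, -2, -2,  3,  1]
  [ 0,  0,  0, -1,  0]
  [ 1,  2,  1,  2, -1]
λ = -1: alg = 4, geom = 2; λ = 0: alg = 1, geom = 1

Step 1 — factor the characteristic polynomial to read off the algebraic multiplicities:
  χ_A(x) = x*(x + 1)^4

Step 2 — compute geometric multiplicities via the rank-nullity identity g(λ) = n − rank(A − λI):
  rank(A − (-1)·I) = 3, so dim ker(A − (-1)·I) = n − 3 = 2
  rank(A − (0)·I) = 4, so dim ker(A − (0)·I) = n − 4 = 1

Summary:
  λ = -1: algebraic multiplicity = 4, geometric multiplicity = 2
  λ = 0: algebraic multiplicity = 1, geometric multiplicity = 1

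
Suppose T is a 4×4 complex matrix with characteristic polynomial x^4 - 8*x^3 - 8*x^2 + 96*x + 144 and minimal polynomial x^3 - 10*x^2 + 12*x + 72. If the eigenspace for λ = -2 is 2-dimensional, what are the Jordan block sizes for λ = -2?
Block sizes for λ = -2: [1, 1]

Step 1 — from the characteristic polynomial, algebraic multiplicity of λ = -2 is 2. From dim ker(T − (-2)·I) = 2, there are exactly 2 Jordan blocks for λ = -2.
Step 2 — from the minimal polynomial, the factor (x + 2) tells us the largest block for λ = -2 has size 1.
Step 3 — with total size 2, 2 blocks, and largest block 1, the block sizes (in nonincreasing order) are [1, 1].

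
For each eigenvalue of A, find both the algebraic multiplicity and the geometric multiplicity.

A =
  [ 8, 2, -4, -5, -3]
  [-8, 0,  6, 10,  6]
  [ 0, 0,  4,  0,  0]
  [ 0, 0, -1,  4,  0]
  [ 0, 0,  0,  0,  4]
λ = 4: alg = 5, geom = 3

Step 1 — factor the characteristic polynomial to read off the algebraic multiplicities:
  χ_A(x) = (x - 4)^5

Step 2 — compute geometric multiplicities via the rank-nullity identity g(λ) = n − rank(A − λI):
  rank(A − (4)·I) = 2, so dim ker(A − (4)·I) = n − 2 = 3

Summary:
  λ = 4: algebraic multiplicity = 5, geometric multiplicity = 3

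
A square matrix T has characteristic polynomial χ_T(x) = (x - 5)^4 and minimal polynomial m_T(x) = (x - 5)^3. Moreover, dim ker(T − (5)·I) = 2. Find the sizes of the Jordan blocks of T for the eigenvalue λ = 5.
Block sizes for λ = 5: [3, 1]

Step 1 — from the characteristic polynomial, algebraic multiplicity of λ = 5 is 4. From dim ker(T − (5)·I) = 2, there are exactly 2 Jordan blocks for λ = 5.
Step 2 — from the minimal polynomial, the factor (x − 5)^3 tells us the largest block for λ = 5 has size 3.
Step 3 — with total size 4, 2 blocks, and largest block 3, the block sizes (in nonincreasing order) are [3, 1].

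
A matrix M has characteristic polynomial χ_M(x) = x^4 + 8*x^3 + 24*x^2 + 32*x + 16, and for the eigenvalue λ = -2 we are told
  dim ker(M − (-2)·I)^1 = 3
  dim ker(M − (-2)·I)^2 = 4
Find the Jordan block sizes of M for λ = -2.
Block sizes for λ = -2: [2, 1, 1]

From the dimensions of kernels of powers, the number of Jordan blocks of size at least j is d_j − d_{j−1} where d_j = dim ker(N^j) (with d_0 = 0). Computing the differences gives [3, 1].
The number of blocks of size exactly k is (#blocks of size ≥ k) − (#blocks of size ≥ k + 1), so the partition is: 2 block(s) of size 1, 1 block(s) of size 2.
In nonincreasing order the block sizes are [2, 1, 1].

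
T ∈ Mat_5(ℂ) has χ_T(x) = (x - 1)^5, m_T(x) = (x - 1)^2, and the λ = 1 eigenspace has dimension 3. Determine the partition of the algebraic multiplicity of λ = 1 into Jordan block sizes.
Block sizes for λ = 1: [2, 2, 1]

Step 1 — from the characteristic polynomial, algebraic multiplicity of λ = 1 is 5. From dim ker(T − (1)·I) = 3, there are exactly 3 Jordan blocks for λ = 1.
Step 2 — from the minimal polynomial, the factor (x − 1)^2 tells us the largest block for λ = 1 has size 2.
Step 3 — with total size 5, 3 blocks, and largest block 2, the block sizes (in nonincreasing order) are [2, 2, 1].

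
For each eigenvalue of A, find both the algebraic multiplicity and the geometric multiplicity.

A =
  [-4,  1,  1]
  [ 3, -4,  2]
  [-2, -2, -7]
λ = -5: alg = 3, geom = 1

Step 1 — factor the characteristic polynomial to read off the algebraic multiplicities:
  χ_A(x) = (x + 5)^3

Step 2 — compute geometric multiplicities via the rank-nullity identity g(λ) = n − rank(A − λI):
  rank(A − (-5)·I) = 2, so dim ker(A − (-5)·I) = n − 2 = 1

Summary:
  λ = -5: algebraic multiplicity = 3, geometric multiplicity = 1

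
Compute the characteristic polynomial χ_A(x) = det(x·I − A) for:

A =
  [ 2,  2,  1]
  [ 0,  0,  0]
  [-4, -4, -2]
x^3

Expanding det(x·I − A) (e.g. by cofactor expansion or by noting that A is similar to its Jordan form J, which has the same characteristic polynomial as A) gives
  χ_A(x) = x^3
which factors as x^3. The eigenvalues (with algebraic multiplicities) are λ = 0 with multiplicity 3.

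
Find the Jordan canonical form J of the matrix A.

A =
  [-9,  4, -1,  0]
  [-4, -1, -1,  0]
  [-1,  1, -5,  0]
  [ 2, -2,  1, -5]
J_3(-5) ⊕ J_1(-5)

The characteristic polynomial is
  det(x·I − A) = x^4 + 20*x^3 + 150*x^2 + 500*x + 625 = (x + 5)^4

Eigenvalues and multiplicities (the geometric multiplicity of λ is n − rank(A − λI), which equals the number of Jordan blocks for λ):
  λ = -5: algebraic multiplicity = 4, geometric multiplicity = 2

Determining the block sizes for each eigenvalue:
  λ = -5: with am = 4 and gm = 2, the partition is not yet determined (e.g. several partitions of 4 into 2 parts exist). Let N = A − (-5)·I. Computing rank(N^1) = 2, rank(N^2) = 1, rank(N^3) = 0; the number of blocks of size ≥ j is rank(N^{j−1}) − rank(N^j), giving [2, 1, 1]. So we have 1 block(s) of size 3, 1 block(s) of size 1 → block sizes [3, 1]

Assembling the blocks gives a Jordan form
J =
  [-5,  1,  0,  0]
  [ 0, -5,  1,  0]
  [ 0,  0, -5,  0]
  [ 0,  0,  0, -5]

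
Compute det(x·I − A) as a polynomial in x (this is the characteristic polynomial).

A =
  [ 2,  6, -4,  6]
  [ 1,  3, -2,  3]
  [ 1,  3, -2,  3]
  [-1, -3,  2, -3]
x^4

Expanding det(x·I − A) (e.g. by cofactor expansion or by noting that A is similar to its Jordan form J, which has the same characteristic polynomial as A) gives
  χ_A(x) = x^4
which factors as x^4. The eigenvalues (with algebraic multiplicities) are λ = 0 with multiplicity 4.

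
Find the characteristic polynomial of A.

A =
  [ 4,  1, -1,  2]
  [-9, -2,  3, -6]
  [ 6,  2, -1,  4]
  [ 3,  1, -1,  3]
x^4 - 4*x^3 + 6*x^2 - 4*x + 1

Expanding det(x·I − A) (e.g. by cofactor expansion or by noting that A is similar to its Jordan form J, which has the same characteristic polynomial as A) gives
  χ_A(x) = x^4 - 4*x^3 + 6*x^2 - 4*x + 1
which factors as (x - 1)^4. The eigenvalues (with algebraic multiplicities) are λ = 1 with multiplicity 4.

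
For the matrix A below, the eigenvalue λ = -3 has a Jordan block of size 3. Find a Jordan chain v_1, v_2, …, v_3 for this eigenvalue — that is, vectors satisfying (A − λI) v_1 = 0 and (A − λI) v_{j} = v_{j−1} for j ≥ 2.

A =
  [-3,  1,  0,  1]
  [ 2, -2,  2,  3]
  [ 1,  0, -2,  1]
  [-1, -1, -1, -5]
A Jordan chain for λ = -3 of length 3:
v_1 = (1, 1, 0, -1)ᵀ
v_2 = (0, 2, 1, -1)ᵀ
v_3 = (1, 0, 0, 0)ᵀ

Let N = A − (-3)·I. We want v_3 with N^3 v_3 = 0 but N^2 v_3 ≠ 0; then v_{j-1} := N · v_j for j = 3, …, 2.

Pick v_3 = (1, 0, 0, 0)ᵀ.
Then v_2 = N · v_3 = (0, 2, 1, -1)ᵀ.
Then v_1 = N · v_2 = (1, 1, 0, -1)ᵀ.

Sanity check: (A − (-3)·I) v_1 = (0, 0, 0, 0)ᵀ = 0. ✓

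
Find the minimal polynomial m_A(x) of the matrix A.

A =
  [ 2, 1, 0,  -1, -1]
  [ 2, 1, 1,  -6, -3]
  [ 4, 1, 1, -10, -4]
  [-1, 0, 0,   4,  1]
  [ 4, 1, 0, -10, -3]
x^3 - 3*x^2 + 3*x - 1

The characteristic polynomial is χ_A(x) = (x - 1)^5, so the eigenvalues are known. The minimal polynomial is
  m_A(x) = Π_λ (x − λ)^{k_λ}
where k_λ is the size of the *largest* Jordan block for λ (equivalently, the smallest k with (A − λI)^k v = 0 for every generalised eigenvector v of λ).

  λ = 1: largest Jordan block has size 3, contributing (x − 1)^3

So m_A(x) = (x - 1)^3 = x^3 - 3*x^2 + 3*x - 1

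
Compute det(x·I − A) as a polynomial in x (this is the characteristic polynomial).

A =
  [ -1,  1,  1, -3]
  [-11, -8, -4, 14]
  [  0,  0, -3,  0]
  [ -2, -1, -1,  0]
x^4 + 12*x^3 + 54*x^2 + 108*x + 81

Expanding det(x·I − A) (e.g. by cofactor expansion or by noting that A is similar to its Jordan form J, which has the same characteristic polynomial as A) gives
  χ_A(x) = x^4 + 12*x^3 + 54*x^2 + 108*x + 81
which factors as (x + 3)^4. The eigenvalues (with algebraic multiplicities) are λ = -3 with multiplicity 4.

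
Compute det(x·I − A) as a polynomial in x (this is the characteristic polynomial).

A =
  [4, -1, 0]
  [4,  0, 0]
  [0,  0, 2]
x^3 - 6*x^2 + 12*x - 8

Expanding det(x·I − A) (e.g. by cofactor expansion or by noting that A is similar to its Jordan form J, which has the same characteristic polynomial as A) gives
  χ_A(x) = x^3 - 6*x^2 + 12*x - 8
which factors as (x - 2)^3. The eigenvalues (with algebraic multiplicities) are λ = 2 with multiplicity 3.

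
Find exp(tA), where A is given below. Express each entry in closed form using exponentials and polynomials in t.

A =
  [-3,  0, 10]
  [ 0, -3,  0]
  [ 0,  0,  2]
e^{tA} =
  [exp(-3*t), 0, 2*exp(2*t) - 2*exp(-3*t)]
  [0, exp(-3*t), 0]
  [0, 0, exp(2*t)]

Strategy: write A = P · J · P⁻¹ where J is a Jordan canonical form, so e^{tA} = P · e^{tJ} · P⁻¹, and e^{tJ} can be computed block-by-block.

A has Jordan form
J =
  [-3,  0, 0]
  [ 0, -3, 0]
  [ 0,  0, 2]
(up to reordering of blocks).

Per-block formulas:
  For a 1×1 block at λ = -3: exp(t · [-3]) = [e^(-3t)].
  For a 1×1 block at λ = 2: exp(t · [2]) = [e^(2t)].

After assembling e^{tJ} and conjugating by P, we get:

e^{tA} =
  [exp(-3*t), 0, 2*exp(2*t) - 2*exp(-3*t)]
  [0, exp(-3*t), 0]
  [0, 0, exp(2*t)]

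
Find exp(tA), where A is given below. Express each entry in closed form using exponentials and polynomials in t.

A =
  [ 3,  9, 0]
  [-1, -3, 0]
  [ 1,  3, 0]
e^{tA} =
  [3*t + 1, 9*t, 0]
  [-t, 1 - 3*t, 0]
  [t, 3*t, 1]

Strategy: write A = P · J · P⁻¹ where J is a Jordan canonical form, so e^{tA} = P · e^{tJ} · P⁻¹, and e^{tJ} can be computed block-by-block.

A has Jordan form
J =
  [0, 1, 0]
  [0, 0, 0]
  [0, 0, 0]
(up to reordering of blocks).

Per-block formulas:
  For a 2×2 Jordan block J_2(0): exp(t · J_2(0)) = e^(0t)·(I + t·N), where N is the 2×2 nilpotent shift.
  For a 1×1 block at λ = 0: exp(t · [0]) = [e^(0t)].

After assembling e^{tJ} and conjugating by P, we get:

e^{tA} =
  [3*t + 1, 9*t, 0]
  [-t, 1 - 3*t, 0]
  [t, 3*t, 1]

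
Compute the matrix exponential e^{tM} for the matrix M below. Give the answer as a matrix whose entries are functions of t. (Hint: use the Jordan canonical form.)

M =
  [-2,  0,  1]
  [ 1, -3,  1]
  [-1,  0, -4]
e^{tM} =
  [t*exp(-3*t) + exp(-3*t), 0, t*exp(-3*t)]
  [t*exp(-3*t), exp(-3*t), t*exp(-3*t)]
  [-t*exp(-3*t), 0, -t*exp(-3*t) + exp(-3*t)]

Strategy: write M = P · J · P⁻¹ where J is a Jordan canonical form, so e^{tM} = P · e^{tJ} · P⁻¹, and e^{tJ} can be computed block-by-block.

M has Jordan form
J =
  [-3,  1,  0]
  [ 0, -3,  0]
  [ 0,  0, -3]
(up to reordering of blocks).

Per-block formulas:
  For a 2×2 Jordan block J_2(-3): exp(t · J_2(-3)) = e^(-3t)·(I + t·N), where N is the 2×2 nilpotent shift.
  For a 1×1 block at λ = -3: exp(t · [-3]) = [e^(-3t)].

After assembling e^{tJ} and conjugating by P, we get:

e^{tM} =
  [t*exp(-3*t) + exp(-3*t), 0, t*exp(-3*t)]
  [t*exp(-3*t), exp(-3*t), t*exp(-3*t)]
  [-t*exp(-3*t), 0, -t*exp(-3*t) + exp(-3*t)]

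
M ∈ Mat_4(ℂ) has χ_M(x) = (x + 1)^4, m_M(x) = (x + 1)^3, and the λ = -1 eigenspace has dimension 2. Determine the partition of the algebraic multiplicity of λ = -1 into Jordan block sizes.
Block sizes for λ = -1: [3, 1]

Step 1 — from the characteristic polynomial, algebraic multiplicity of λ = -1 is 4. From dim ker(M − (-1)·I) = 2, there are exactly 2 Jordan blocks for λ = -1.
Step 2 — from the minimal polynomial, the factor (x + 1)^3 tells us the largest block for λ = -1 has size 3.
Step 3 — with total size 4, 2 blocks, and largest block 3, the block sizes (in nonincreasing order) are [3, 1].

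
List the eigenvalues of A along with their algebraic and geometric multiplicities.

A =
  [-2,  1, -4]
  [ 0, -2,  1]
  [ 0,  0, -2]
λ = -2: alg = 3, geom = 1

Step 1 — factor the characteristic polynomial to read off the algebraic multiplicities:
  χ_A(x) = (x + 2)^3

Step 2 — compute geometric multiplicities via the rank-nullity identity g(λ) = n − rank(A − λI):
  rank(A − (-2)·I) = 2, so dim ker(A − (-2)·I) = n − 2 = 1

Summary:
  λ = -2: algebraic multiplicity = 3, geometric multiplicity = 1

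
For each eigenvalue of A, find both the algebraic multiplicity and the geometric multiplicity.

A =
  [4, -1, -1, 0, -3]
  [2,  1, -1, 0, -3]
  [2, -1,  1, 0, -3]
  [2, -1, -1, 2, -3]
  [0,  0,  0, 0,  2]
λ = 2: alg = 5, geom = 4

Step 1 — factor the characteristic polynomial to read off the algebraic multiplicities:
  χ_A(x) = (x - 2)^5

Step 2 — compute geometric multiplicities via the rank-nullity identity g(λ) = n − rank(A − λI):
  rank(A − (2)·I) = 1, so dim ker(A − (2)·I) = n − 1 = 4

Summary:
  λ = 2: algebraic multiplicity = 5, geometric multiplicity = 4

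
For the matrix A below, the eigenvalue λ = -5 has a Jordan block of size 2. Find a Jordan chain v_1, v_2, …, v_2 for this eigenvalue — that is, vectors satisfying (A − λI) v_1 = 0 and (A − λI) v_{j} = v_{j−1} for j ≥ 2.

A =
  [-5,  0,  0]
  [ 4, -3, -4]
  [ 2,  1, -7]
A Jordan chain for λ = -5 of length 2:
v_1 = (0, 4, 2)ᵀ
v_2 = (1, 0, 0)ᵀ

Let N = A − (-5)·I. We want v_2 with N^2 v_2 = 0 but N^1 v_2 ≠ 0; then v_{j-1} := N · v_j for j = 2, …, 2.

Pick v_2 = (1, 0, 0)ᵀ.
Then v_1 = N · v_2 = (0, 4, 2)ᵀ.

Sanity check: (A − (-5)·I) v_1 = (0, 0, 0)ᵀ = 0. ✓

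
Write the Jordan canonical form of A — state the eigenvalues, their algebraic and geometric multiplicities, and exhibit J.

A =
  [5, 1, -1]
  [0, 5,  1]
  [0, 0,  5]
J_3(5)

The characteristic polynomial is
  det(x·I − A) = x^3 - 15*x^2 + 75*x - 125 = (x - 5)^3

Eigenvalues and multiplicities (the geometric multiplicity of λ is n − rank(A − λI), which equals the number of Jordan blocks for λ):
  λ = 5: algebraic multiplicity = 3, geometric multiplicity = 1

Determining the block sizes for each eigenvalue:
  λ = 5: one block (gm = 1), so the single block has size am = 3 → block sizes [3]

Assembling the blocks gives a Jordan form
J =
  [5, 1, 0]
  [0, 5, 1]
  [0, 0, 5]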